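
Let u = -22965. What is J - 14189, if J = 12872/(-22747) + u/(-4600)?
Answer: -12906259723/909880 ≈ -14185.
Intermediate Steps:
J = 4027597/909880 (J = 12872/(-22747) - 22965/(-4600) = 12872*(-1/22747) - 22965*(-1/4600) = -12872/22747 + 4593/920 = 4027597/909880 ≈ 4.4265)
J - 14189 = 4027597/909880 - 14189 = -12906259723/909880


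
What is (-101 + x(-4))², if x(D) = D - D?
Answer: 10201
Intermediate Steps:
x(D) = 0
(-101 + x(-4))² = (-101 + 0)² = (-101)² = 10201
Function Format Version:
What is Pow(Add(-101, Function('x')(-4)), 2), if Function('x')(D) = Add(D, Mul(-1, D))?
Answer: 10201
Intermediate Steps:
Function('x')(D) = 0
Pow(Add(-101, Function('x')(-4)), 2) = Pow(Add(-101, 0), 2) = Pow(-101, 2) = 10201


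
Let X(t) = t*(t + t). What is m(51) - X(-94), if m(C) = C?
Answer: -17621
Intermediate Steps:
X(t) = 2*t² (X(t) = t*(2*t) = 2*t²)
m(51) - X(-94) = 51 - 2*(-94)² = 51 - 2*8836 = 51 - 1*17672 = 51 - 17672 = -17621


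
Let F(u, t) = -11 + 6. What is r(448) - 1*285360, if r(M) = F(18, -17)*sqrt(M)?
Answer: -285360 - 40*sqrt(7) ≈ -2.8547e+5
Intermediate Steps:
F(u, t) = -5
r(M) = -5*sqrt(M)
r(448) - 1*285360 = -40*sqrt(7) - 1*285360 = -40*sqrt(7) - 285360 = -285360 - 40*sqrt(7)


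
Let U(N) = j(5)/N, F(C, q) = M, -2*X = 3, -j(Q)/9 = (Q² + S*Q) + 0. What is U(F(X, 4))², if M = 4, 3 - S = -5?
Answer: 342225/16 ≈ 21389.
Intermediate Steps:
S = 8 (S = 3 - 1*(-5) = 3 + 5 = 8)
j(Q) = -72*Q - 9*Q² (j(Q) = -9*((Q² + 8*Q) + 0) = -9*(Q² + 8*Q) = -72*Q - 9*Q²)
X = -3/2 (X = -½*3 = -3/2 ≈ -1.5000)
F(C, q) = 4
U(N) = -585/N (U(N) = (-9*5*(8 + 5))/N = (-9*5*13)/N = -585/N)
U(F(X, 4))² = (-585/4)² = 342225/16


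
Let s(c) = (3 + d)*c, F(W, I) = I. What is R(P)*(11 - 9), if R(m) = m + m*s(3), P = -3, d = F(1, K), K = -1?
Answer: -42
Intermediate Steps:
d = -1
s(c) = 2*c (s(c) = (3 - 1)*c = 2*c)
R(m) = 7*m (R(m) = m + m*(2*3) = m + m*6 = m + 6*m = 7*m)
R(P)*(11 - 9) = (7*(-3))*(11 - 9) = -21*2 = -42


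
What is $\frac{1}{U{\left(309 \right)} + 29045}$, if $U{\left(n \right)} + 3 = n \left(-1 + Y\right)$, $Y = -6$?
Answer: $\frac{1}{26879} \approx 3.7204 \cdot 10^{-5}$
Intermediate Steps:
$U{\left(n \right)} = -3 - 7 n$ ($U{\left(n \right)} = -3 + n \left(-1 - 6\right) = -3 + n \left(-7\right) = -3 - 7 n$)
$\frac{1}{U{\left(309 \right)} + 29045} = \frac{1}{\left(-3 - 2163\right) + 29045} = \frac{1}{-2166 + 29045} = \frac{1}{26879}$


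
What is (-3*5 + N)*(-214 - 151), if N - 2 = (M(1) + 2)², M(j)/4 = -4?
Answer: -66795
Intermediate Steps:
M(j) = -16 (M(j) = 4*(-4) = -16)
N = 198 (N = 2 + (-16 + 2)² = 2 + (-14)² = 2 + 196 = 198)
(-3*5 + N)*(-214 - 151) = (-3*5 + 198)*(-214 - 151) = (-15 + 198)*(-365) = 183*(-365) = -66795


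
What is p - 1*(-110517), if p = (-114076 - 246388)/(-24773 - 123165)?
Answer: 8175012205/73969 ≈ 1.1052e+5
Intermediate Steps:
p = 180232/73969 (p = -360464/(-147938) = -360464*(-1/147938) = 180232/73969 ≈ 2.4366)
p - 1*(-110517) = 180232/73969 - 1*(-110517) = 180232/73969 + 110517 = 8175012205/73969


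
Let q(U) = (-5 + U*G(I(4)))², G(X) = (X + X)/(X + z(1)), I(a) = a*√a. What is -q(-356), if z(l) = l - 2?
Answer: -32844361/49 ≈ -6.7029e+5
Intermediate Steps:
z(l) = -2 + l
I(a) = a^(3/2)
G(X) = 2*X/(-1 + X) (G(X) = (X + X)/(X + (-2 + 1)) = (2*X)/(X - 1) = (2*X)/(-1 + X) = 2*X/(-1 + X))
q(U) = (-5 + 16*U/7)² (q(U) = (-5 + U*(2*4^(3/2)/(-1 + 4^(3/2))))² = (-5 + U*(2*8/(-1 + 8)))² = (-5 + U*(2*8/7))² = (-5 + U*(2*8*(⅐)))² = (-5 + U*(16/7))² = (-5 + 16*U/7)²)
-q(-356) = -(-35 + 16*(-356))²/49 = -(-35 - 5696)²/49 = -(-5731)²/49 = -32844361/49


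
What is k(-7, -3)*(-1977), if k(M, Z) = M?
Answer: 13839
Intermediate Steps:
k(-7, -3)*(-1977) = -7*(-1977) = 13839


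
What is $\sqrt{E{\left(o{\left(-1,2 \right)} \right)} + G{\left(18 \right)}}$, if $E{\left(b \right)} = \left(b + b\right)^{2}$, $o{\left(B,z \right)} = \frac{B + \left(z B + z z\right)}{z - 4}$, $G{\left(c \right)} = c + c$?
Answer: $\sqrt{37} \approx 6.0828$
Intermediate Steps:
$G{\left(c \right)} = 2 c$
$o{\left(B,z \right)} = \frac{B + z^{2} + B z}{-4 + z}$ ($o{\left(B,z \right)} = \frac{B + \left(B z + z^{2}\right)}{-4 + z} = \frac{B + \left(z^{2} + B z\right)}{-4 + z} = \frac{B + z^{2} + B z}{-4 + z}$)
$E{\left(b \right)} = 4 b^{2}$ ($E{\left(b \right)} = \left(2 b\right)^{2} = 4 b^{2}$)
$\sqrt{E{\left(o{\left(-1,2 \right)} \right)} + G{\left(18 \right)}} = \sqrt{4 \left(\frac{-1 + 2^{2} - 2}{-4 + 2}\right)^{2} + 2 \cdot 18} = \sqrt{4 \left(\frac{-1 + 4 - 2}{-2}\right)^{2} + 36} = \sqrt{4 \left(\left(- \frac{1}{2}\right) 1\right)^{2} + 36} = \sqrt{4 \left(- \frac{1}{2}\right)^{2} + 36} = \sqrt{4 \cdot \frac{1}{4} + 36} = \sqrt{1 + 36} = \sqrt{37}$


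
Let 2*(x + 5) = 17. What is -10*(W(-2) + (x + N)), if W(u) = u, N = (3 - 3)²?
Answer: -15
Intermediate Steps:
N = 0 (N = 0² = 0)
x = 7/2 (x = -5 + (½)*17 = -5 + 17/2 = 7/2 ≈ 3.5000)
-10*(W(-2) + (x + N)) = -10*(-2 + (7/2 + 0)) = -10*(-2 + 7/2) = -10*3/2 = -15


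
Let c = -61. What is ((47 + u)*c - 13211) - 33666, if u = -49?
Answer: -46755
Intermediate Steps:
((47 + u)*c - 13211) - 33666 = ((47 - 49)*(-61) - 13211) - 33666 = (-2*(-61) - 13211) - 33666 = (122 - 13211) - 33666 = -13089 - 33666 = -46755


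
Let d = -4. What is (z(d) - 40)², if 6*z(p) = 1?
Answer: 57121/36 ≈ 1586.7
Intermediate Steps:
z(p) = ⅙ (z(p) = (⅙)*1 = ⅙)
(z(d) - 40)² = (⅙ - 40)² = (-239/6)² = 57121/36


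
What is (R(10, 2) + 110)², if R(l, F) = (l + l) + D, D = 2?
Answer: 17424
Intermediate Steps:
R(l, F) = 2 + 2*l (R(l, F) = (l + l) + 2 = 2*l + 2 = 2 + 2*l)
(R(10, 2) + 110)² = ((2 + 2*10) + 110)² = ((2 + 20) + 110)² = (22 + 110)² = 132² = 17424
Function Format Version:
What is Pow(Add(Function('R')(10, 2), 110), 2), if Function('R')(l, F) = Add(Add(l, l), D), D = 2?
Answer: 17424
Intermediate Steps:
Function('R')(l, F) = Add(2, Mul(2, l)) (Function('R')(l, F) = Add(Add(l, l), 2) = Add(Mul(2, l), 2) = Add(2, Mul(2, l)))
Pow(Add(Function('R')(10, 2), 110), 2) = Pow(Add(Add(2, Mul(2, 10)), 110), 2) = Pow(Add(Add(2, 20), 110), 2) = Pow(Add(22, 110), 2) = Pow(132, 2) = 17424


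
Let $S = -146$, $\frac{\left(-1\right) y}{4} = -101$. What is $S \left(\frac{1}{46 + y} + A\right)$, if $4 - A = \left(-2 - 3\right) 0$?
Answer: $- \frac{131473}{225} \approx -584.32$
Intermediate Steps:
$y = 404$ ($y = \left(-4\right) \left(-101\right) = 404$)
$A = 4$ ($A = 4 - \left(-2 - 3\right) 0 = 4 - \left(-5\right) 0 = 4 - 0 = 4 + 0 = 4$)
$S \left(\frac{1}{46 + y} + A\right) = - 146 \left(\frac{1}{46 + 404} + 4\right) = - 146 \left(\frac{1}{450} + 4\right) = \left(-146\right) \frac{1801}{450} = - \frac{131473}{225}$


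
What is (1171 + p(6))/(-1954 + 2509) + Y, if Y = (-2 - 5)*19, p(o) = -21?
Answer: -14533/111 ≈ -130.93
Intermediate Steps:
Y = -133 (Y = -7*19 = -133)
(1171 + p(6))/(-1954 + 2509) + Y = (1171 - 21)/(-1954 + 2509) - 133 = 1150/555 - 133 = 1150*(1/555) - 133 = 230/111 - 133 = -14533/111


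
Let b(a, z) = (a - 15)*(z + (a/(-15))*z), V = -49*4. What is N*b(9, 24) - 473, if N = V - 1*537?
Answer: 208739/5 ≈ 41748.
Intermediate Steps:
V = -196
N = -733 (N = -196 - 1*537 = -196 - 537 = -733)
b(a, z) = (-15 + a)*(z - a*z/15) (b(a, z) = (-15 + a)*(z + (a*(-1/15))*z) = (-15 + a)*(z + (-a/15)*z) = (-15 + a)*(z - a*z/15))
N*b(9, 24) - 473 = -733*24*(-225 - 1*9**2 + 30*9)/15 - 473 = -733*24*(-225 - 1*81 + 270)/15 - 473 = -733*24*(-225 - 81 + 270)/15 - 473 = -733*24*(-36)/15 - 473 = -733*(-288/5) - 473 = 211104/5 - 473 = 208739/5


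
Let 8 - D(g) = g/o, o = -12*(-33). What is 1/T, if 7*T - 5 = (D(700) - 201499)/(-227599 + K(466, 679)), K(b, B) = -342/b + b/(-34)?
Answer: 624792746655/525293705749 ≈ 1.1894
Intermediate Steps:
o = 396
D(g) = 8 - g/396
K(b, B) = -342/b - b/34 (K(b, B) = -342/b + b*(-1/34) = -342/b - b/34)
T = 525293705749/624792746655 (T = 5/7 + (((8 - 1/396*700) - 201499)/(-227599 + (-342/466 - 1/34*466)))/7 = 5/7 + (((8 - 175/99) - 201499)/(-227599 + (-342*1/466 - 233/17)))/7 = 5/7 + ((617/99 - 201499)/(-227599 + (-171/233 - 233/17)))/7 = 5/7 + (-19947784/(99*(-227599 - 57196/3961)))/7 = 5/7 + (-19947784/(99*(-901576835/3961)))/7 = 5/7 + (-19947784/99*(-3961/901576835))/7 = 5/7 + (⅐)*(79013172424/89256106665) = 5/7 + 79013172424/624792746655 = 525293705749/624792746655 ≈ 0.84075)
1/T = 1/(525293705749/624792746655) = 624792746655/525293705749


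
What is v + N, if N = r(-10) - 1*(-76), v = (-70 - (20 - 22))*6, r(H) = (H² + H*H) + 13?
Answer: -119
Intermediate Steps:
r(H) = 13 + 2*H² (r(H) = (H² + H²) + 13 = 2*H² + 13 = 13 + 2*H²)
v = -408 (v = (-70 - 1*(-2))*6 = (-70 + 2)*6 = -68*6 = -408)
N = 289 (N = (13 + 2*(-10)²) - 1*(-76) = (13 + 2*100) + 76 = (13 + 200) + 76 = 213 + 76 = 289)
v + N = -408 + 289 = -119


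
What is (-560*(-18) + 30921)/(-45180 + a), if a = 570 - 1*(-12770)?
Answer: -41001/31840 ≈ -1.2877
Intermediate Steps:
a = 13340 (a = 570 + 12770 = 13340)
(-560*(-18) + 30921)/(-45180 + a) = (-560*(-18) + 30921)/(-45180 + 13340) = (10080 + 30921)/(-31840) = 41001*(-1/31840) = -41001/31840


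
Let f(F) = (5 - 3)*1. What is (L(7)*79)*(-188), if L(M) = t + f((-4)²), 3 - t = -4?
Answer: -133668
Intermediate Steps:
t = 7 (t = 3 - 1*(-4) = 3 + 4 = 7)
f(F) = 2 (f(F) = 2*1 = 2)
L(M) = 9 (L(M) = 7 + 2 = 9)
(L(7)*79)*(-188) = (9*79)*(-188) = 711*(-188) = -133668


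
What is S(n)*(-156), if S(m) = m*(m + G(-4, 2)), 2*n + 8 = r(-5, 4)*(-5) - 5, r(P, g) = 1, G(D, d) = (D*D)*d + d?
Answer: 35100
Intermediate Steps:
G(D, d) = d + d*D**2 (G(D, d) = D**2*d + d = d*D**2 + d = d + d*D**2)
n = -9 (n = -4 + (1*(-5) - 5)/2 = -4 + (-5 - 5)/2 = -4 + (1/2)*(-10) = -4 - 5 = -9)
S(m) = m*(34 + m) (S(m) = m*(m + 2*(1 + (-4)**2)) = m*(m + 2*(1 + 16)) = m*(m + 2*17) = m*(m + 34) = m*(34 + m))
S(n)*(-156) = -9*(34 - 9)*(-156) = -9*25*(-156) = -225*(-156) = 35100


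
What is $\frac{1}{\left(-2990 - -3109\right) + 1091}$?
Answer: $\frac{1}{1210} \approx 0.00082645$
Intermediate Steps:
$\frac{1}{\left(-2990 - -3109\right) + 1091} = \frac{1}{\left(-2990 + 3109\right) + 1091} = \frac{1}{119 + 1091} = \frac{1}{1210}$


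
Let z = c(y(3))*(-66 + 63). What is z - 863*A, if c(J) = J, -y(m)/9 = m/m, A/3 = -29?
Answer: 75108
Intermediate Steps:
A = -87 (A = 3*(-29) = -87)
y(m) = -9 (y(m) = -9*m/m = -9*1 = -9)
z = 27 (z = -9*(-66 + 63) = -9*(-3) = 27)
z - 863*A = 27 - 863*(-87) = 27 + 75081 = 75108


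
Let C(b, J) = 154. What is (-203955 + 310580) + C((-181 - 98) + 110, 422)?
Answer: 106779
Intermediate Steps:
(-203955 + 310580) + C((-181 - 98) + 110, 422) = (-203955 + 310580) + 154 = 106625 + 154 = 106779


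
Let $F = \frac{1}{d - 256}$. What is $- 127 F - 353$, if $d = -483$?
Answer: $- \frac{260740}{739} \approx -352.83$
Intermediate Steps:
$F = - \frac{1}{739}$ ($F = \frac{1}{-483 - 256} = \frac{1}{-739} = - \frac{1}{739} \approx -0.0013532$)
$- 127 F - 353 = \left(-127\right) \left(- \frac{1}{739}\right) - 353 = \frac{127}{739} - 353 = - \frac{260740}{739}$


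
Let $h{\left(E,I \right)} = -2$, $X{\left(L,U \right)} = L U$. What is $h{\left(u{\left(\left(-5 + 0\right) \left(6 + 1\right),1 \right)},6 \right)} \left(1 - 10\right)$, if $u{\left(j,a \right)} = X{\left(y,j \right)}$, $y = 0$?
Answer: $18$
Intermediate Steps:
$u{\left(j,a \right)} = 0$ ($u{\left(j,a \right)} = 0 j = 0$)
$h{\left(u{\left(\left(-5 + 0\right) \left(6 + 1\right),1 \right)},6 \right)} \left(1 - 10\right) = - 2 \left(1 - 10\right) = \left(-2\right) \left(-9\right) = 18$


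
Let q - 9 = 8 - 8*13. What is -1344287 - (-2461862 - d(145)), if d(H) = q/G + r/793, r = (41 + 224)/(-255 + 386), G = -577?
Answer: 66988003420051/59940491 ≈ 1.1176e+6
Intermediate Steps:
r = 265/131 ≈ 2.0229
q = -87 (q = 9 + (8 - 8*13) = 9 + (8 - 104) = 9 - 96 = -87)
d(H) = 9190726/59940491 (d(H) = -87/(-577) + (265/131)/793 = -87*(-1/577) + (265/131)*(1/793) = 87/577 + 265/103883 = 9190726/59940491)
-1344287 - (-2461862 - d(145)) = -1344287 - (-2461862 - 1*9190726/59940491) = -1344287 - (-2461862 - 9190726/59940491) = -1344287 - 1*(-147565226244968/59940491) = -1344287 + 147565226244968/59940491 = 66988003420051/59940491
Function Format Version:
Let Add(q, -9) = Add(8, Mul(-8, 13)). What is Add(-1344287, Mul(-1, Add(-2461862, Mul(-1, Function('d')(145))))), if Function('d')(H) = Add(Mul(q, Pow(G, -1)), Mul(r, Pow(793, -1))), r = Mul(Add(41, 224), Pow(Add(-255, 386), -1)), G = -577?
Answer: Rational(66988003420051, 59940491) ≈ 1.1176e+6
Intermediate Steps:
r = Rational(265, 131) (r = Mul(265, Pow(131, -1)) = Mul(265, Rational(1, 131)) = Rational(265, 131) ≈ 2.0229)
q = -87 (q = Add(9, Add(8, Mul(-8, 13))) = Add(9, Add(8, -104)) = Add(9, -96) = -87)
Function('d')(H) = Rational(9190726, 59940491) (Function('d')(H) = Add(Mul(-87, Pow(-577, -1)), Mul(Rational(265, 131), Pow(793, -1))) = Add(Mul(-87, Rational(-1, 577)), Mul(Rational(265, 131), Rational(1, 793))) = Add(Rational(87, 577), Rational(265, 103883)) = Rational(9190726, 59940491))
Add(-1344287, Mul(-1, Add(-2461862, Mul(-1, Function('d')(145))))) = Add(-1344287, Mul(-1, Add(-2461862, Mul(-1, Rational(9190726, 59940491))))) = Add(-1344287, Mul(-1, Add(-2461862, Rational(-9190726, 59940491)))) = Add(-1344287, Mul(-1, Rational(-147565226244968, 59940491))) = Add(-1344287, Rational(147565226244968, 59940491)) = Rational(66988003420051, 59940491)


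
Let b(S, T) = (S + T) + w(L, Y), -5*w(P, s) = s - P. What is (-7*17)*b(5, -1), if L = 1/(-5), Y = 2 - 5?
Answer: -13566/25 ≈ -542.64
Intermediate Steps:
Y = -3
L = -1/5 ≈ -0.20000
w(P, s) = -s/5 + P/5 (w(P, s) = -(s - P)/5 = -s/5 + P/5)
b(S, T) = 14/25 + S + T (b(S, T) = (S + T) + (-1/5*(-3) + (1/5)*(-1/5)) = (S + T) + (3/5 - 1/25) = (S + T) + 14/25 = 14/25 + S + T)
(-7*17)*b(5, -1) = (-7*17)*(14/25 + 5 - 1) = -119*114/25 = -13566/25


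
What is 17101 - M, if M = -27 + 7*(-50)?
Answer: 17478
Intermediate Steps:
M = -377 (M = -27 - 350 = -377)
17101 - M = 17101 - 1*(-377) = 17101 + 377 = 17478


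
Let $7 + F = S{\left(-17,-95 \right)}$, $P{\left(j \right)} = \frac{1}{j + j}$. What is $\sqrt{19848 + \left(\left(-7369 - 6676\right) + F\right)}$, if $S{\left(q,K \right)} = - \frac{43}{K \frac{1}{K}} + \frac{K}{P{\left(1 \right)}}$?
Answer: $\sqrt{5563} \approx 74.586$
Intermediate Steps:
$P{\left(j \right)} = \frac{1}{2 j}$
$S{\left(q,K \right)} = -43 + 2 K$ ($S{\left(q,K \right)} = - \frac{43}{K \frac{1}{K}} + \frac{K}{\frac{1}{2} \cdot 1^{-1}} = - \frac{43}{1} + \frac{K}{\frac{1}{2} \cdot 1} = \left(-43\right) 1 + K \frac{1}{\frac{1}{2}} = -43 + K 2 = -43 + 2 K$)
$F = -240$ ($F = -7 + \left(-43 + 2 \left(-95\right)\right) = -7 - 233 = -240$)
$\sqrt{19848 + \left(\left(-7369 - 6676\right) + F\right)} = \sqrt{19848 - 14285} = \sqrt{5563}$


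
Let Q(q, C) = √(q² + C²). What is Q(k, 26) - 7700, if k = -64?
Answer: -7700 + 2*√1193 ≈ -7630.9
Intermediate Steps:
Q(q, C) = √(C² + q²)
Q(k, 26) - 7700 = √(26² + (-64)²) - 7700 = √(676 + 4096) - 7700 = √4772 - 7700 = 2*√1193 - 7700 = -7700 + 2*√1193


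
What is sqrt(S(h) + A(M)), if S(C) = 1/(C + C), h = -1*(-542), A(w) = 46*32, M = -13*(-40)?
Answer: sqrt(432420879)/542 ≈ 38.367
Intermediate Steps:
M = 520
A(w) = 1472
h = 542
S(C) = 1/(2*C)
sqrt(S(h) + A(M)) = sqrt((1/2)/542 + 1472) = sqrt((1/2)*(1/542) + 1472) = sqrt(1/1084 + 1472) = sqrt(1595649/1084) = sqrt(432420879)/542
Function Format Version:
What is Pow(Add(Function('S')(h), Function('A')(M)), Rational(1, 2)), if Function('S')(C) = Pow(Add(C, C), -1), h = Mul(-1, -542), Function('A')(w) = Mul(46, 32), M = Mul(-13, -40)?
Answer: Mul(Rational(1, 542), Pow(432420879, Rational(1, 2))) ≈ 38.367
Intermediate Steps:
M = 520
Function('A')(w) = 1472
h = 542
Function('S')(C) = Mul(Rational(1, 2), Pow(C, -1)) (Function('S')(C) = Pow(Mul(2, C), -1) = Mul(Rational(1, 2), Pow(C, -1)))
Pow(Add(Function('S')(h), Function('A')(M)), Rational(1, 2)) = Pow(Add(Mul(Rational(1, 2), Pow(542, -1)), 1472), Rational(1, 2)) = Pow(Add(Mul(Rational(1, 2), Rational(1, 542)), 1472), Rational(1, 2)) = Pow(Add(Rational(1, 1084), 1472), Rational(1, 2)) = Pow(Rational(1595649, 1084), Rational(1, 2)) = Mul(Rational(1, 542), Pow(432420879, Rational(1, 2)))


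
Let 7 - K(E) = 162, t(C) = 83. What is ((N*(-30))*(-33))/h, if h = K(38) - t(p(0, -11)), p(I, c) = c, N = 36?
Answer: -17820/119 ≈ -149.75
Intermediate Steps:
K(E) = -155 (K(E) = 7 - 1*162 = 7 - 162 = -155)
h = -238 (h = -155 - 1*83 = -155 - 83 = -238)
((N*(-30))*(-33))/h = ((36*(-30))*(-33))/(-238) = -1080*(-33)*(-1/238) = 35640*(-1/238) = -17820/119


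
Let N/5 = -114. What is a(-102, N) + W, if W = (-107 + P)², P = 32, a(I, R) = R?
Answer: 5055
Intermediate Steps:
N = -570 (N = 5*(-114) = -570)
W = 5625 (W = (-107 + 32)² = (-75)² = 5625)
a(-102, N) + W = -570 + 5625 = 5055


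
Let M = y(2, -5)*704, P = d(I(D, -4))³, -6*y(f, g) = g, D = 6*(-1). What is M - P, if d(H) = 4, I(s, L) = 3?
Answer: 1568/3 ≈ 522.67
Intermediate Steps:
D = -6
y(f, g) = -g/6
P = 64 (P = 4³ = 64)
M = 1760/3 (M = -⅙*(-5)*704 = (⅚)*704 = 1760/3 ≈ 586.67)
M - P = 1760/3 - 1*64 = 1760/3 - 64 = 1568/3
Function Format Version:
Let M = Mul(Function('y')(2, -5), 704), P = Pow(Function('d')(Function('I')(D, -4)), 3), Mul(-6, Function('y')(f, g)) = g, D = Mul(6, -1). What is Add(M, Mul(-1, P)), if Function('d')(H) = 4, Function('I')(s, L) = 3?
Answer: Rational(1568, 3) ≈ 522.67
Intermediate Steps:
D = -6
Function('y')(f, g) = Mul(Rational(-1, 6), g)
P = 64 (P = Pow(4, 3) = 64)
M = Rational(1760, 3) (M = Mul(Mul(Rational(-1, 6), -5), 704) = Mul(Rational(5, 6), 704) = Rational(1760, 3) ≈ 586.67)
Add(M, Mul(-1, P)) = Add(Rational(1760, 3), Mul(-1, 64)) = Add(Rational(1760, 3), -64) = Rational(1568, 3)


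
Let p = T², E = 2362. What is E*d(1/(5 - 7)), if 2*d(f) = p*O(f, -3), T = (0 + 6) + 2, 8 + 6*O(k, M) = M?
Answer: -415712/3 ≈ -1.3857e+5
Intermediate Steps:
O(k, M) = -4/3 + M/6
T = 8 (T = 6 + 2 = 8)
p = 64 (p = 8² = 64)
d(f) = -176/3 (d(f) = (64*(-4/3 + (⅙)*(-3)))/2 = (64*(-4/3 - ½))/2 = (64*(-11/6))/2 = (½)*(-352/3) = -176/3)
E*d(1/(5 - 7)) = 2362*(-176/3) = -415712/3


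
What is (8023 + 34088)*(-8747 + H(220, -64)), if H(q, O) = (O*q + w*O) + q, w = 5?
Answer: -965478897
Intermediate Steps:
H(q, O) = q + 5*O + O*q (H(q, O) = (O*q + 5*O) + q = (5*O + O*q) + q = q + 5*O + O*q)
(8023 + 34088)*(-8747 + H(220, -64)) = (8023 + 34088)*(-8747 + (220 + 5*(-64) - 64*220)) = 42111*(-8747 + (220 - 320 - 14080)) = 42111*(-8747 - 14180) = 42111*(-22927) = -965478897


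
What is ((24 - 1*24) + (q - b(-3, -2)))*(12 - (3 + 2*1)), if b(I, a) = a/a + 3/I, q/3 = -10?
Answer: -210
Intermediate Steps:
q = -30 (q = 3*(-10) = -30)
b(I, a) = 1 + 3/I
((24 - 1*24) + (q - b(-3, -2)))*(12 - (3 + 2*1)) = ((24 - 1*24) + (-30 - (3 - 3)/(-3)))*(12 - (3 + 2*1)) = ((24 - 24) + (-30 - (-1)*0/3))*(12 - (3 + 2)) = (0 + (-30 - 1*0))*(12 - 1*5) = (0 + (-30 + 0))*(12 - 5) = (0 - 30)*7 = -30*7 = -210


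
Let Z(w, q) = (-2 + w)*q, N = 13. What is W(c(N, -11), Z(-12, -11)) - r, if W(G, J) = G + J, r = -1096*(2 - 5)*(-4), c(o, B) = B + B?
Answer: 13284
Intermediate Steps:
c(o, B) = 2*B
Z(w, q) = q*(-2 + w)
r = -13152 (r = -(-3288)*(-4) = -1096*12 = -13152)
W(c(N, -11), Z(-12, -11)) - r = (2*(-11) - 11*(-2 - 12)) - 1*(-13152) = (-22 - 11*(-14)) + 13152 = (-22 + 154) + 13152 = 132 + 13152 = 13284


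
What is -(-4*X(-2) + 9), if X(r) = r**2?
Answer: 7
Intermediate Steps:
-(-4*X(-2) + 9) = -(-4*(-2)**2 + 9) = -(-4*4 + 9) = -(-16 + 9) = -1*(-7) = 7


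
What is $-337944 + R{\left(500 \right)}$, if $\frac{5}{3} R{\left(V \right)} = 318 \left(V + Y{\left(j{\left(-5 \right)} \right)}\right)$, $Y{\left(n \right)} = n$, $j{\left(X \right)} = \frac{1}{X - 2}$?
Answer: $- \frac{8489994}{35} \approx -2.4257 \cdot 10^{5}$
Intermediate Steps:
$j{\left(X \right)} = \frac{1}{-2 + X}$
$R{\left(V \right)} = - \frac{954}{35} + \frac{954 V}{5}$ ($R{\left(V \right)} = \frac{3 \cdot 318 \left(V + \frac{1}{-2 - 5}\right)}{5} = \frac{3 \cdot 318 \left(V + \frac{1}{-7}\right)}{5} = \frac{3 \cdot 318 \left(V - \frac{1}{7}\right)}{5} = \frac{3 \cdot 318 \left(- \frac{1}{7} + V\right)}{5} = \frac{3 \left(- \frac{318}{7} + 318 V\right)}{5} = - \frac{954}{35} + \frac{954 V}{5}$)
$-337944 + R{\left(500 \right)} = -337944 + \left(- \frac{954}{35} + \frac{954}{5} \cdot 500\right) = -337944 + \left(- \frac{954}{35} + 95400\right) = -337944 + \frac{3338046}{35} = - \frac{8489994}{35}$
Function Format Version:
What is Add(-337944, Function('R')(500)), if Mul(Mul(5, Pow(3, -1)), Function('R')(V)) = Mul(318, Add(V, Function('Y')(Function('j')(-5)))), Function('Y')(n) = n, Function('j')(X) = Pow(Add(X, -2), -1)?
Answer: Rational(-8489994, 35) ≈ -2.4257e+5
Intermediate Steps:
Function('j')(X) = Pow(Add(-2, X), -1)
Function('R')(V) = Add(Rational(-954, 35), Mul(Rational(954, 5), V)) (Function('R')(V) = Mul(Rational(3, 5), Mul(318, Add(V, Pow(Add(-2, -5), -1)))) = Mul(Rational(3, 5), Mul(318, Add(V, Pow(-7, -1)))) = Mul(Rational(3, 5), Mul(318, Add(V, Rational(-1, 7)))) = Mul(Rational(3, 5), Mul(318, Add(Rational(-1, 7), V))) = Mul(Rational(3, 5), Add(Rational(-318, 7), Mul(318, V))) = Add(Rational(-954, 35), Mul(Rational(954, 5), V)))
Add(-337944, Function('R')(500)) = Add(-337944, Add(Rational(-954, 35), Mul(Rational(954, 5), 500))) = Add(-337944, Add(Rational(-954, 35), 95400)) = Add(-337944, Rational(3338046, 35)) = Rational(-8489994, 35)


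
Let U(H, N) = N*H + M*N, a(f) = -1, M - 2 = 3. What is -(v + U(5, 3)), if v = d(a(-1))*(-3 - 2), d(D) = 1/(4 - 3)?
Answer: -25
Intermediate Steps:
M = 5 (M = 2 + 3 = 5)
d(D) = 1 (d(D) = 1/1 = 1)
U(H, N) = 5*N + H*N (U(H, N) = N*H + 5*N = H*N + 5*N = 5*N + H*N)
v = -5 (v = 1*(-3 - 2) = 1*(-5) = -5)
-(v + U(5, 3)) = -(-5 + 3*(5 + 5)) = -(-5 + 3*10) = -(-5 + 30) = -1*25 = -25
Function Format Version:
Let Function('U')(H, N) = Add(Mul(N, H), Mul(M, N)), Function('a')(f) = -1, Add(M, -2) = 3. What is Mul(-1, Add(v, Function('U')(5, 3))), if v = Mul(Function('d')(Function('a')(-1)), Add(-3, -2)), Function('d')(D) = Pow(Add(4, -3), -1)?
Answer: -25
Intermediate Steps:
M = 5 (M = Add(2, 3) = 5)
Function('d')(D) = 1 (Function('d')(D) = Pow(1, -1) = 1)
Function('U')(H, N) = Add(Mul(5, N), Mul(H, N)) (Function('U')(H, N) = Add(Mul(N, H), Mul(5, N)) = Add(Mul(H, N), Mul(5, N)) = Add(Mul(5, N), Mul(H, N)))
v = -5 (v = Mul(1, Add(-3, -2)) = Mul(1, -5) = -5)
Mul(-1, Add(v, Function('U')(5, 3))) = Mul(-1, Add(-5, Mul(3, Add(5, 5)))) = Mul(-1, Add(-5, Mul(3, 10))) = Mul(-1, Add(-5, 30)) = Mul(-1, 25) = -25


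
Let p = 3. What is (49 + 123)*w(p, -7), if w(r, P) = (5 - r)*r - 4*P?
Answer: 5848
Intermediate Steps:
w(r, P) = -4*P + r*(5 - r) (w(r, P) = r*(5 - r) - 4*P = -4*P + r*(5 - r))
(49 + 123)*w(p, -7) = (49 + 123)*(-1*3² - 4*(-7) + 5*3) = 172*(-1*9 + 28 + 15) = 172*(-9 + 28 + 15) = 172*34 = 5848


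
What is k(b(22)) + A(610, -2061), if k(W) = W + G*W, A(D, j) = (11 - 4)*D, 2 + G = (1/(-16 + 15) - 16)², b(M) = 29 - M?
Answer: 6286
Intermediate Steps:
G = 287 (G = -2 + (1/(-16 + 15) - 16)² = -2 + (1/(-1) - 16)² = -2 + (-1 - 16)² = -2 + (-17)² = -2 + 289 = 287)
A(D, j) = 7*D
k(W) = 288*W (k(W) = W + 287*W = 288*W)
k(b(22)) + A(610, -2061) = 288*(29 - 1*22) + 7*610 = 288*(29 - 22) + 4270 = 288*7 + 4270 = 2016 + 4270 = 6286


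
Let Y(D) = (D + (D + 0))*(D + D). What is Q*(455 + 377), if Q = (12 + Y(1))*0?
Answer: 0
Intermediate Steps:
Y(D) = 4*D² (Y(D) = (D + D)*(2*D) = (2*D)*(2*D) = 4*D²)
Q = 0 (Q = (12 + 4*1²)*0 = (12 + 4*1)*0 = (12 + 4)*0 = 16*0 = 0)
Q*(455 + 377) = 0*(455 + 377) = 0*832 = 0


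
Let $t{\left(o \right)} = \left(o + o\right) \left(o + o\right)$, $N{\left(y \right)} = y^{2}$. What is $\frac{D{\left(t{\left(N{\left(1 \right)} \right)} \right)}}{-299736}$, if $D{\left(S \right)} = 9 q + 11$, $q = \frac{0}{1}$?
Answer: $- \frac{11}{299736} \approx -3.6699 \cdot 10^{-5}$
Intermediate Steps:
$q = 0$ ($q = 0 \cdot 1 = 0$)
$t{\left(o \right)} = 4 o^{2}$ ($t{\left(o \right)} = 2 o 2 o = 4 o^{2}$)
$D{\left(S \right)} = 11$ ($D{\left(S \right)} = 9 \cdot 0 + 11 = 0 + 11 = 11$)
$\frac{D{\left(t{\left(N{\left(1 \right)} \right)} \right)}}{-299736} = \frac{11}{-299736} = 11 \left(- \frac{1}{299736}\right) = - \frac{11}{299736}$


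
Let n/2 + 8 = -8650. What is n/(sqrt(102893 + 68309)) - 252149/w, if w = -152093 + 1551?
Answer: 252149/150542 - 8658*sqrt(171202)/85601 ≈ -40.175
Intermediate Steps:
n = -17316 (n = -16 + 2*(-8650) = -16 - 17300 = -17316)
w = -150542
n/(sqrt(102893 + 68309)) - 252149/w = -17316/sqrt(102893 + 68309) - 252149/(-150542) = -17316*sqrt(171202)/171202 - 252149*(-1/150542) = -8658*sqrt(171202)/85601 + 252149/150542 = 252149/150542 - 8658*sqrt(171202)/85601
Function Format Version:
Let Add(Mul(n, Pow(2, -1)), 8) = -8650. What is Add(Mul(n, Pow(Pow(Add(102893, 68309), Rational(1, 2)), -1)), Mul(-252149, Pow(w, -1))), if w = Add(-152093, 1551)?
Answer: Add(Rational(252149, 150542), Mul(Rational(-8658, 85601), Pow(171202, Rational(1, 2)))) ≈ -40.175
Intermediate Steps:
n = -17316 (n = Add(-16, Mul(2, -8650)) = Add(-16, -17300) = -17316)
w = -150542
Add(Mul(n, Pow(Pow(Add(102893, 68309), Rational(1, 2)), -1)), Mul(-252149, Pow(w, -1))) = Add(Mul(-17316, Pow(Pow(Add(102893, 68309), Rational(1, 2)), -1)), Mul(-252149, Pow(-150542, -1))) = Add(Mul(-17316, Pow(Pow(171202, Rational(1, 2)), -1)), Mul(-252149, Rational(-1, 150542))) = Add(Mul(-17316, Mul(Rational(1, 171202), Pow(171202, Rational(1, 2)))), Rational(252149, 150542)) = Add(Mul(Rational(-8658, 85601), Pow(171202, Rational(1, 2))), Rational(252149, 150542)) = Add(Rational(252149, 150542), Mul(Rational(-8658, 85601), Pow(171202, Rational(1, 2))))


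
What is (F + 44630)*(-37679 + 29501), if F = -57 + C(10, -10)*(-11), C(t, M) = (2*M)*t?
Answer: -382509594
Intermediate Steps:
C(t, M) = 2*M*t
F = 2143 (F = -57 + (2*(-10)*10)*(-11) = -57 - 200*(-11) = -57 + 2200 = 2143)
(F + 44630)*(-37679 + 29501) = (2143 + 44630)*(-37679 + 29501) = 46773*(-8178) = -382509594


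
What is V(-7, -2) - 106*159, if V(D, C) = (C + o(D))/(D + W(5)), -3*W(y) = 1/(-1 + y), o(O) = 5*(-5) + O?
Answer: -84246/5 ≈ -16849.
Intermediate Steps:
o(O) = -25 + O
W(y) = -1/(3*(-1 + y))
V(D, C) = (-25 + C + D)/(-1/12 + D) (V(D, C) = (C + (-25 + D))/(D - 1/(-3 + 3*5)) = (-25 + C + D)/(D - 1/(-3 + 15)) = (-25 + C + D)/(D - 1/12) = (-25 + C + D)/(-1/12 + D))
V(-7, -2) - 106*159 = 12*(-25 - 2 - 7)/(-1 + 12*(-7)) - 106*159 = 12*(-34)/(-1 - 84) - 16854 = 12*(-34)/(-85) - 16854 = 12*(-1/85)*(-34) - 16854 = 24/5 - 16854 = -84246/5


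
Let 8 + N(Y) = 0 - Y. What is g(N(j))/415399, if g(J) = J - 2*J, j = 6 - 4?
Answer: 10/415399 ≈ 2.4073e-5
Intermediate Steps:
j = 2
N(Y) = -8 - Y (N(Y) = -8 + (0 - Y) = -8 - Y)
g(J) = -J
g(N(j))/415399 = -(-8 - 1*2)/415399 = -(-8 - 2)*(1/415399) = -1*(-10)*(1/415399) = 10*(1/415399) = 10/415399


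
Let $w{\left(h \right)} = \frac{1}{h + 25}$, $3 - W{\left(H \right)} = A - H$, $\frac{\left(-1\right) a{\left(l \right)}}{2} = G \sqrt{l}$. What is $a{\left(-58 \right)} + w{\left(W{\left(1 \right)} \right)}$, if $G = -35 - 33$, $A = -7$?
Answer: $\frac{1}{36} + 136 i \sqrt{58} \approx 0.027778 + 1035.7 i$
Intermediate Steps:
$G = -68$ ($G = -35 - 33 = -68$)
$a{\left(l \right)} = 136 \sqrt{l}$ ($a{\left(l \right)} = - 2 \left(- 68 \sqrt{l}\right) = 136 \sqrt{l}$)
$W{\left(H \right)} = 10 + H$ ($W{\left(H \right)} = 3 - \left(-7 - H\right) = 3 + \left(7 + H\right) = 10 + H$)
$w{\left(h \right)} = \frac{1}{25 + h}$
$a{\left(-58 \right)} + w{\left(W{\left(1 \right)} \right)} = 136 \sqrt{-58} + \frac{1}{25 + \left(10 + 1\right)} = 136 i \sqrt{58} + \frac{1}{25 + 11} = 136 i \sqrt{58} + \frac{1}{36} = \frac{1}{36} + 136 i \sqrt{58}$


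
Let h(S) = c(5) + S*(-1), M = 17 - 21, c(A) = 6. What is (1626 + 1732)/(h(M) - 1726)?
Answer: -1679/858 ≈ -1.9569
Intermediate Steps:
M = -4
h(S) = 6 - S (h(S) = 6 + S*(-1) = 6 - S)
(1626 + 1732)/(h(M) - 1726) = (1626 + 1732)/((6 - 1*(-4)) - 1726) = 3358/((6 + 4) - 1726) = 3358/(10 - 1726) = 3358/(-1716) = 3358*(-1/1716) = -1679/858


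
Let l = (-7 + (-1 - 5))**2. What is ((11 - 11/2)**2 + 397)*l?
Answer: 288821/4 ≈ 72205.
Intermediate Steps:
l = 169 (l = (-7 - 6)**2 = (-13)**2 = 169)
((11 - 11/2)**2 + 397)*l = ((11 - 11/2)**2 + 397)*169 = ((11/2)**2 + 397)*169 = (121/4 + 397)*169 = (1709/4)*169 = 288821/4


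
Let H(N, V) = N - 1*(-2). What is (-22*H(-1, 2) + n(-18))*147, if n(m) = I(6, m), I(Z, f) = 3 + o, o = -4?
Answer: -3381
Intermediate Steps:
H(N, V) = 2 + N (H(N, V) = N + 2 = 2 + N)
I(Z, f) = -1 (I(Z, f) = 3 - 4 = -1)
n(m) = -1
(-22*H(-1, 2) + n(-18))*147 = (-22*(2 - 1) - 1)*147 = (-22*1 - 1)*147 = (-22 - 1)*147 = -23*147 = -3381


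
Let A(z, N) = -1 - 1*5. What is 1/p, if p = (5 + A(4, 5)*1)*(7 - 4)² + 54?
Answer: 1/45 ≈ 0.022222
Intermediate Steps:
A(z, N) = -6 (A(z, N) = -1 - 5 = -6)
p = 45 (p = (5 - 6*1)*(7 - 4)² + 54 = (5 - 6)*3² + 54 = -1*9 + 54 = -9 + 54 = 45)
1/p = 1/45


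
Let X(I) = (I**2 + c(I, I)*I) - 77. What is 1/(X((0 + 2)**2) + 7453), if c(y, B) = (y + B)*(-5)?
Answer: 1/7232 ≈ 0.00013827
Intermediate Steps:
c(y, B) = -5*B - 5*y (c(y, B) = (B + y)*(-5) = -5*B - 5*y)
X(I) = -77 - 9*I**2 (X(I) = (I**2 + (-5*I - 5*I)*I) - 77 = (I**2 + (-10*I)*I) - 77 = (I**2 - 10*I**2) - 77 = -9*I**2 - 77 = -77 - 9*I**2)
1/(X((0 + 2)**2) + 7453) = 1/((-77 - 9*(0 + 2)**4) + 7453) = 1/((-77 - 9*(2**2)**2) + 7453) = 1/((-77 - 9*4**2) + 7453) = 1/((-77 - 9*16) + 7453) = 1/((-77 - 144) + 7453) = 1/(-221 + 7453) = 1/7232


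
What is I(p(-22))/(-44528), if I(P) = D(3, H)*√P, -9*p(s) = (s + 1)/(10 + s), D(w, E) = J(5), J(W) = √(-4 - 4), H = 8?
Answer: √14/133584 ≈ 2.8010e-5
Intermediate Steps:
J(W) = 2*I*√2 (J(W) = √(-8) = 2*I*√2)
D(w, E) = 2*I*√2
p(s) = -(1 + s)/(9*(10 + s)) (p(s) = -(s + 1)/(9*(10 + s)) = -(1 + s)/(9*(10 + s)))
I(P) = 2*I*√2*√P (I(P) = (2*I*√2)*√P = 2*I*√2*√P)
I(p(-22))/(-44528) = (2*I*√2*√((-1 - 1*(-22))/(9*(10 - 22))))/(-44528) = (2*I*√2*√((⅑)*(-1 + 22)/(-12)))*(-1/44528) = (2*I*√2*√((⅑)*(-1/12)*21))*(-1/44528) = (2*I*√2*√(-7/36))*(-1/44528) = (2*I*√2*(I*√7/6))*(-1/44528) = -√14/3*(-1/44528) = √14/133584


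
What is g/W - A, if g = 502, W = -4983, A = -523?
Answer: 2605607/4983 ≈ 522.90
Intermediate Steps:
g/W - A = 502/(-4983) - 1*(-523) = 502*(-1/4983) + 523 = -502/4983 + 523 = 2605607/4983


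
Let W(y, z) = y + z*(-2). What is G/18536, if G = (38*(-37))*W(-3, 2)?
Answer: 703/1324 ≈ 0.53097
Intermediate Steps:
W(y, z) = y - 2*z
G = 9842 (G = (38*(-37))*(-3 - 2*2) = -1406*(-3 - 4) = -1406*(-7) = 9842)
G/18536 = 9842/18536 = 9842*(1/18536) = 703/1324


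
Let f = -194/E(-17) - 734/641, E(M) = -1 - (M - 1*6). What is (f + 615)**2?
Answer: 18199728660996/49716601 ≈ 3.6607e+5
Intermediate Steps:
E(M) = 5 - M (E(M) = -1 - (M - 6) = -1 - (-6 + M) = -1 + (6 - M) = 5 - M)
f = -70251/7051 (f = -194/(5 - 1*(-17)) - 734/641 = -194/(5 + 17) - 734*1/641 = -194/22 - 734/641 = -194*1/22 - 734/641 = -97/11 - 734/641 = -70251/7051 ≈ -9.9633)
(f + 615)**2 = (-70251/7051 + 615)**2 = (4266114/7051)**2 = 18199728660996/49716601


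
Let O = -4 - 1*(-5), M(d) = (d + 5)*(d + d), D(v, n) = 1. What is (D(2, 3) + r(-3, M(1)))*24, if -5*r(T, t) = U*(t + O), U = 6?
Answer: -1752/5 ≈ -350.40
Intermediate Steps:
M(d) = 2*d*(5 + d) (M(d) = (5 + d)*(2*d) = 2*d*(5 + d))
O = 1 (O = -4 + 5 = 1)
r(T, t) = -6/5 - 6*t/5 (r(T, t) = -6*(t + 1)/5 = -6*(1 + t)/5 = -(6 + 6*t)/5 = -6/5 - 6*t/5)
(D(2, 3) + r(-3, M(1)))*24 = (1 + (-6/5 - 12*(5 + 1)/5))*24 = (1 + (-6/5 - 12*6/5))*24 = (1 + (-6/5 - 6/5*12))*24 = (1 + (-6/5 - 72/5))*24 = (1 - 78/5)*24 = -73/5*24 = -1752/5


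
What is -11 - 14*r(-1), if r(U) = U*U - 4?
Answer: 31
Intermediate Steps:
r(U) = -4 + U² (r(U) = U² - 4 = -4 + U²)
-11 - 14*r(-1) = -11 - 14*(-4 + (-1)²) = -11 - 14*(-4 + 1) = -11 - 14*(-3) = -11 + 42 = 31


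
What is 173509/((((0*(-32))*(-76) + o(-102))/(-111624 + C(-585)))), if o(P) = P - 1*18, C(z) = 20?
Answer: 4841074609/30 ≈ 1.6137e+8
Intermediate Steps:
o(P) = -18 + P (o(P) = P - 18 = -18 + P)
173509/((((0*(-32))*(-76) + o(-102))/(-111624 + C(-585)))) = 173509/((((0*(-32))*(-76) + (-18 - 102))/(-111624 + 20))) = 173509/(((0*(-76) - 120)/(-111604))) = 173509/(((0 - 120)*(-1/111604))) = 173509/((-120*(-1/111604))) = 173509/(30/27901) = 173509*(27901/30) = 4841074609/30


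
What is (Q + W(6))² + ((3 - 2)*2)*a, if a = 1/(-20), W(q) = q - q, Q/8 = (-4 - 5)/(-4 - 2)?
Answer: 1439/10 ≈ 143.90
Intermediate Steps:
Q = 12 (Q = 8*((-4 - 5)/(-4 - 2)) = 8*(-9/(-6)) = 8*(-9*(-⅙)) = 8*(3/2) = 12)
W(q) = 0
a = -1/20 ≈ -0.050000
(Q + W(6))² + ((3 - 2)*2)*a = (12 + 0)² + ((3 - 2)*2)*(-1/20) = 12² + (1*2)*(-1/20) = 144 + 2*(-1/20) = 144 - ⅒ = 1439/10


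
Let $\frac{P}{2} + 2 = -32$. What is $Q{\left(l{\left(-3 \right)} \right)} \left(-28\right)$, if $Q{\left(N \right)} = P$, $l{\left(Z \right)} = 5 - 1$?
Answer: $1904$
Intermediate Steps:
$P = -68$ ($P = -4 + 2 \left(-32\right) = -4 - 64 = -68$)
$l{\left(Z \right)} = 4$
$Q{\left(N \right)} = -68$
$Q{\left(l{\left(-3 \right)} \right)} \left(-28\right) = \left(-68\right) \left(-28\right) = 1904$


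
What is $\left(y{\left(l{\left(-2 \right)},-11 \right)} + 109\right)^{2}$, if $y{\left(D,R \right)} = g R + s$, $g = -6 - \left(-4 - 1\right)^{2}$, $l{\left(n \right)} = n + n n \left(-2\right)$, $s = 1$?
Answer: $203401$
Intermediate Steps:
$l{\left(n \right)} = n - 2 n^{2}$ ($l{\left(n \right)} = n + n^{2} \left(-2\right) = n - 2 n^{2}$)
$g = -31$ ($g = -6 - \left(-5\right)^{2} = -6 - 25 = -31$)
$y{\left(D,R \right)} = 1 - 31 R$ ($y{\left(D,R \right)} = - 31 R + 1 = 1 - 31 R$)
$\left(y{\left(l{\left(-2 \right)},-11 \right)} + 109\right)^{2} = \left(\left(1 - -341\right) + 109\right)^{2} = \left(\left(1 + 341\right) + 109\right)^{2} = \left(342 + 109\right)^{2} = 451^{2} = 203401$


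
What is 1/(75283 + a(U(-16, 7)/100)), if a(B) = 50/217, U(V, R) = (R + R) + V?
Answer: 217/16336461 ≈ 1.3283e-5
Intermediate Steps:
U(V, R) = V + 2*R (U(V, R) = 2*R + V = V + 2*R)
a(B) = 50/217 (a(B) = 50*(1/217) = 50/217)
1/(75283 + a(U(-16, 7)/100)) = 1/(75283 + 50/217) = 1/(16336461/217) = 217/16336461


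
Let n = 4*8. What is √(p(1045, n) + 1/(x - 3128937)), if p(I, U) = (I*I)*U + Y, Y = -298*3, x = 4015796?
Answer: √27484042015451278045/886859 ≈ 5911.3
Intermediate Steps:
n = 32
Y = -894
p(I, U) = -894 + U*I² (p(I, U) = (I*I)*U - 894 = I²*U - 894 = U*I² - 894 = -894 + U*I²)
√(p(1045, n) + 1/(x - 3128937)) = √((-894 + 32*1045²) + 1/(4015796 - 3128937)) = √((-894 + 32*1092025) + 1/886859) = √((-894 + 34944800) + 1/886859) = √(34943906 + 1/886859) = √(30990317531255/886859) = √27484042015451278045/886859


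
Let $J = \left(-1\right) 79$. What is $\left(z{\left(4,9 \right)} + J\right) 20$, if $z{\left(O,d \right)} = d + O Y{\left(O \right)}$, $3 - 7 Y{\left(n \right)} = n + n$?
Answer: $- \frac{10200}{7} \approx -1457.1$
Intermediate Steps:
$Y{\left(n \right)} = \frac{3}{7} - \frac{2 n}{7}$ ($Y{\left(n \right)} = \frac{3}{7} - \frac{n + n}{7} = \frac{3}{7} - \frac{2 n}{7}$)
$z{\left(O,d \right)} = d + O \left(\frac{3}{7} - \frac{2 O}{7}\right)$
$J = -79$
$\left(z{\left(4,9 \right)} + J\right) 20 = \left(\left(9 - \frac{4 \left(-3 + 2 \cdot 4\right)}{7}\right) - 79\right) 20 = \left(\left(9 - \frac{4 \left(-3 + 8\right)}{7}\right) - 79\right) 20 = \left(\left(9 - \frac{4}{7} \cdot 5\right) - 79\right) 20 = \left(\left(9 - \frac{20}{7}\right) - 79\right) 20 = \left(\frac{43}{7} - 79\right) 20 = \left(- \frac{510}{7}\right) 20 = - \frac{10200}{7}$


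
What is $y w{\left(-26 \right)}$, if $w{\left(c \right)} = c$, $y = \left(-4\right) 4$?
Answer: $416$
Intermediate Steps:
$y = -16$
$y w{\left(-26 \right)} = \left(-16\right) \left(-26\right) = 416$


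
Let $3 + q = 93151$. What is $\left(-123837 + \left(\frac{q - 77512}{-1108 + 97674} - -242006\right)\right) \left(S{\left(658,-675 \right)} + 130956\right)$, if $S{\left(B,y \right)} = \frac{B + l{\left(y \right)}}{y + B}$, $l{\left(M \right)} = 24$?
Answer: $\frac{12698126830262650}{820811} \approx 1.547 \cdot 10^{10}$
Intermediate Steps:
$q = 93148$ ($q = -3 + 93151 = 93148$)
$S{\left(B,y \right)} = \frac{24 + B}{B + y}$ ($S{\left(B,y \right)} = \frac{B + 24}{y + B} = \frac{24 + B}{B + y}$)
$\left(-123837 + \left(\frac{q - 77512}{-1108 + 97674} - -242006\right)\right) \left(S{\left(658,-675 \right)} + 130956\right) = \left(-123837 + \left(\frac{93148 - 77512}{-1108 + 97674} - -242006\right)\right) \left(\frac{24 + 658}{658 - 675} + 130956\right) = \left(-123837 + \left(\frac{15636}{96566} + 242006\right)\right) \left(\frac{1}{-17} \cdot 682 + 130956\right) = \left(-123837 + \left(15636 \cdot \frac{1}{96566} + 242006\right)\right) \left(\left(- \frac{1}{17}\right) 682 + 130956\right) = \left(-123837 + \left(\frac{7818}{48283} + 242006\right)\right) \left(- \frac{682}{17} + 130956\right) = \left(-123837 + \frac{11684783516}{48283}\right) \frac{2225570}{17} = \frac{5705561645}{48283} \cdot \frac{2225570}{17} = \frac{12698126830262650}{820811}$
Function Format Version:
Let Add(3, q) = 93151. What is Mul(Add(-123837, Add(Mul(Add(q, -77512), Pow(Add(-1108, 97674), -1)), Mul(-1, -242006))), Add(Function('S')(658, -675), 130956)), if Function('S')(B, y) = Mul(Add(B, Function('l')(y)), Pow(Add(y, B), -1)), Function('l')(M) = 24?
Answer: Rational(12698126830262650, 820811) ≈ 1.5470e+10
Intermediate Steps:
q = 93148 (q = Add(-3, 93151) = 93148)
Function('S')(B, y) = Mul(Pow(Add(B, y), -1), Add(24, B)) (Function('S')(B, y) = Mul(Add(B, 24), Pow(Add(y, B), -1)) = Mul(Add(24, B), Pow(Add(B, y), -1)) = Mul(Pow(Add(B, y), -1), Add(24, B)))
Mul(Add(-123837, Add(Mul(Add(q, -77512), Pow(Add(-1108, 97674), -1)), Mul(-1, -242006))), Add(Function('S')(658, -675), 130956)) = Mul(Add(-123837, Add(Mul(Add(93148, -77512), Pow(Add(-1108, 97674), -1)), Mul(-1, -242006))), Add(Mul(Pow(Add(658, -675), -1), Add(24, 658)), 130956)) = Mul(Add(-123837, Add(Mul(15636, Pow(96566, -1)), 242006)), Add(Mul(Pow(-17, -1), 682), 130956)) = Mul(Add(-123837, Add(Mul(15636, Rational(1, 96566)), 242006)), Add(Mul(Rational(-1, 17), 682), 130956)) = Mul(Add(-123837, Add(Rational(7818, 48283), 242006)), Add(Rational(-682, 17), 130956)) = Mul(Add(-123837, Rational(11684783516, 48283)), Rational(2225570, 17)) = Mul(Rational(5705561645, 48283), Rational(2225570, 17)) = Rational(12698126830262650, 820811)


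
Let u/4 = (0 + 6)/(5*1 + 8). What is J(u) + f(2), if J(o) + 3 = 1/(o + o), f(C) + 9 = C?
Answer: -467/48 ≈ -9.7292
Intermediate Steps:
f(C) = -9 + C
u = 24/13 (u = 4*((0 + 6)/(5*1 + 8)) = 4*(6/(5 + 8)) = 4*(6/13) = 24/13 ≈ 1.8462)
J(o) = -3 + 1/(2*o) (J(o) = -3 + 1/(o + o) = -3 + 1/(2*o))
J(u) + f(2) = (-3 + 1/(2*(24/13))) + (-9 + 2) = (-3 + (1/2)*(13/24)) - 7 = (-3 + 13/48) - 7 = -131/48 - 7 = -467/48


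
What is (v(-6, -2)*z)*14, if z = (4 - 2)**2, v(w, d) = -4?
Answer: -224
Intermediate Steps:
z = 4 (z = 2**2 = 4)
(v(-6, -2)*z)*14 = -4*4*14 = -16*14 = -224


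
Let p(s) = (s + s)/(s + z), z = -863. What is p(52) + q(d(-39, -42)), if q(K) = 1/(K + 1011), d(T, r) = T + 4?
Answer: -100693/791536 ≈ -0.12721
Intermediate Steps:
d(T, r) = 4 + T
p(s) = 2*s/(-863 + s) (p(s) = (s + s)/(s - 863) = (2*s)/(-863 + s) = 2*s/(-863 + s))
q(K) = 1/(1011 + K)
p(52) + q(d(-39, -42)) = 2*52/(-863 + 52) + 1/(1011 + (4 - 39)) = 2*52/(-811) + 1/(1011 - 35) = 2*52*(-1/811) + 1/976 = -104/811 + 1/976 = -100693/791536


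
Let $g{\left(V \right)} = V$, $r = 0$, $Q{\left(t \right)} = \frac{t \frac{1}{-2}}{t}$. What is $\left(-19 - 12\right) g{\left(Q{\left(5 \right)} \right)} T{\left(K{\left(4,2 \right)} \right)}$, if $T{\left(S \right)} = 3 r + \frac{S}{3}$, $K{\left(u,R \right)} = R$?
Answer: $\frac{31}{3} \approx 10.333$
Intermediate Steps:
$Q{\left(t \right)} = - \frac{1}{2}$ ($Q{\left(t \right)} = \frac{t \left(- \frac{1}{2}\right)}{t} = \frac{\left(- \frac{1}{2}\right) t}{t} = - \frac{1}{2}$)
$T{\left(S \right)} = \frac{S}{3}$ ($T{\left(S \right)} = 3 \cdot 0 + \frac{S}{3} = 0 + S \frac{1}{3} = 0 + \frac{S}{3} = \frac{S}{3}$)
$\left(-19 - 12\right) g{\left(Q{\left(5 \right)} \right)} T{\left(K{\left(4,2 \right)} \right)} = \left(-19 - 12\right) \left(- \frac{1}{2}\right) \frac{1}{3} \cdot 2 = \left(-19 - 12\right) \left(- \frac{1}{2}\right) \frac{2}{3} = \left(-31\right) \left(- \frac{1}{2}\right) \frac{2}{3} = \frac{31}{2} \cdot \frac{2}{3} = \frac{31}{3}$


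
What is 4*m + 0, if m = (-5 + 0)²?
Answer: 100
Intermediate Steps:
m = 25 (m = (-5)² = 25)
4*m + 0 = 4*25 + 0 = 100 + 0 = 100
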